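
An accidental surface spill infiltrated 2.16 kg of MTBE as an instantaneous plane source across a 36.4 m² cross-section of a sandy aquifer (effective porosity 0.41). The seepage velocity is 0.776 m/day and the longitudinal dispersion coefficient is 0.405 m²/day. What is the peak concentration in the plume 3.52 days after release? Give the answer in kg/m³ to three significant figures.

0.0342 kg/m³

The peak of an instantaneous 1D plume sits at x = vt; there the Gaussian factor is 1 and C_max = M/(n_e·A·√(4πDt)), where n_e·A is the pore area the mass is dissolved in.
√(4πDt) = √(4π × 0.405 × 3.52) = 4.233 m, so C_max = 2.16/(0.41 × 36.4 × 4.233) = 0.0342 kg/m³.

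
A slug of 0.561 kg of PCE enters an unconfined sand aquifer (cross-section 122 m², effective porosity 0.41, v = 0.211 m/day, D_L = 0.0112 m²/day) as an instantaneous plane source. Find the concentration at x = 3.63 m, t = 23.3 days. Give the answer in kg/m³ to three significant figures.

0.00127 kg/m³

For an instantaneous plane source, C(x,t) = M/(n_e·A·√(4πDt)) · exp(−(x−vt)²/(4Dt)), with n_e·A the pore (flow) area.
Plume center vt = 0.211 × 23.3 = 4.9163 m, so the well at 3.63 m is 1.2863 m upgradient of the peak.
√(4πDt) = 1.811 m, giving peak height M/(n_e·A·√(4πDt)) = 0.561/(0.41 × 122 × 1.811) = 0.006193 kg/m³.
(x−vt)²/(4Dt) = (-1.2863)²/(4 × 0.0112 × 23.3) = 1.585; exp(−1.585) = 0.2049.
C = 0.006193 × 0.2049 = 0.00127 kg/m³.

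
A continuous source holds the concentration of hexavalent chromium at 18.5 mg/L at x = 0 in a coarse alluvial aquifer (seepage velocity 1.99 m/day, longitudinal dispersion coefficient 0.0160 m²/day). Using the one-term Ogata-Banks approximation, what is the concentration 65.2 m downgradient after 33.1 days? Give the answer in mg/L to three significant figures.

For a continuous step input, C/C₀ ≈ ½·erfc((x−vt)/(2√(Dt))).
vt = 1.99 × 33.1 = 65.869 m and 2√(Dt) = 2√(0.0160 × 33.1) = 1.455 m.
Argument (x−vt)/(2√(Dt)) = (65.2 − 65.869)/1.455 = -0.4598; ½·erfc(-0.4598) = 0.7422.
C = 18.5 × 0.7422 = 13.7 mg/L.

13.7 mg/L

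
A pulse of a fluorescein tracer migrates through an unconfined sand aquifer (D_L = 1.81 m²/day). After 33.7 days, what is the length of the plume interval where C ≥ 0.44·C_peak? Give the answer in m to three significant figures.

28.3 m

The plume is Gaussian with σ = √(2Dt) = √(2 × 1.81 × 33.7) = 11.05 m.
C/C_peak = exp(−Δx²/(2σ²)) = 0.44 ⇒ Δx = σ·√(−2 ln 0.44) = 11.05 × 1.281 = 14.16 m.
Width = 2Δx = 28.3 m.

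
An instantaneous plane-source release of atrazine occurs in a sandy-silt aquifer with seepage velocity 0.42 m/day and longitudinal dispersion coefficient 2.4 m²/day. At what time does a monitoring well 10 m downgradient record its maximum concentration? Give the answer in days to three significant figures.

For the 1D instantaneous-source solution, setting ∂C/∂t = 0 at fixed x gives v²t² + 2Dt − x² = 0, so t = (√(D² + v²x²) − D)/v².
√(D² + v²x²) = √(2.4² + 0.42² × 10²) = 4.837; v² = 0.1764.
t = (4.837 − 2.4)/0.1764 = 13.8 days (vs. the pure-advection estimate x/v = 23.8 d).

13.8 days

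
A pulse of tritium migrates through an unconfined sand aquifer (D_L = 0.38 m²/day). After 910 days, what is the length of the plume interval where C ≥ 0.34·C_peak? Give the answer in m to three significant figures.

The plume is Gaussian with σ = √(2Dt) = √(2 × 0.38 × 910) = 26.30 m.
C/C_peak = exp(−Δx²/(2σ²)) = 0.34 ⇒ Δx = σ·√(−2 ln 0.34) = 26.30 × 1.469 = 38.63 m.
Width = 2Δx = 77.3 m.

77.3 m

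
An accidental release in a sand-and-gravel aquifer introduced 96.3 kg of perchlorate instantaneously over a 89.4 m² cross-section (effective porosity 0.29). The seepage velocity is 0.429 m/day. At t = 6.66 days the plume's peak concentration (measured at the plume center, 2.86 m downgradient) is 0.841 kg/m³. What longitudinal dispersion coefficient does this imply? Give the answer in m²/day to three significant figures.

At the plume center C_max = M/(n_e·A·√(4πDt)), so D = M²/(4πt·(n_e·A·C_max)²).
n_e·A·C_max = 0.29 × 89.4 × 0.841 = 21.80 kg/m.
D = 96.3²/(4π × 6.66 × 21.80²) = 0.233 m²/day.

0.233 m²/day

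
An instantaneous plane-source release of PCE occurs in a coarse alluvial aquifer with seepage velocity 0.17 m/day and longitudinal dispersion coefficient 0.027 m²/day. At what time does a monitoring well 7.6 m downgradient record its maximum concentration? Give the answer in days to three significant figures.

For the 1D instantaneous-source solution, setting ∂C/∂t = 0 at fixed x gives v²t² + 2Dt − x² = 0, so t = (√(D² + v²x²) − D)/v².
√(D² + v²x²) = √(0.027² + 0.17² × 7.6²) = 1.292; v² = 0.0289.
t = (1.292 − 0.027)/0.0289 = 43.8 days (vs. the pure-advection estimate x/v = 44.7 d).

43.8 days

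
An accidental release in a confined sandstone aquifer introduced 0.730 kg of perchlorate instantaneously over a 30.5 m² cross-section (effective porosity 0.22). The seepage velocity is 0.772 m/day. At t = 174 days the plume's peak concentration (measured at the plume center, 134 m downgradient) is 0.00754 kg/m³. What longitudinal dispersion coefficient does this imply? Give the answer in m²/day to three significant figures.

0.0952 m²/day

At the plume center C_max = M/(n_e·A·√(4πDt)), so D = M²/(4πt·(n_e·A·C_max)²).
n_e·A·C_max = 0.22 × 30.5 × 0.00754 = 0.05059 kg/m.
D = 0.730²/(4π × 174 × 0.05059²) = 0.0952 m²/day.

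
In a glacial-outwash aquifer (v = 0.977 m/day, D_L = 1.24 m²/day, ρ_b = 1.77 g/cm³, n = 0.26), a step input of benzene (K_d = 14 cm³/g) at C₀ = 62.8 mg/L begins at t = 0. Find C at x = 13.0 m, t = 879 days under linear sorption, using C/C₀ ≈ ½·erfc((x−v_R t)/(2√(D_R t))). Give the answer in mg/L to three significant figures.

12.3 mg/L

Retardation factor R = 1 + ρ_b·K_d/n = 1 + 1.77 × 14/0.26 = 96.31.
Sorption retards both mechanisms: v_R = v/R = 0.01014 m/day, D_R = D/R = 0.01288 m²/day.
v_R·t = 0.01014 × 879 = 8.91306 m; 2√(D_R t) = 6.729 m; argument = (13.0 − 8.91306)/6.729 = 0.6074.
C = C₀ × ½·erfc(0.6074) = 62.8 × 0.1952 = 12.3 mg/L.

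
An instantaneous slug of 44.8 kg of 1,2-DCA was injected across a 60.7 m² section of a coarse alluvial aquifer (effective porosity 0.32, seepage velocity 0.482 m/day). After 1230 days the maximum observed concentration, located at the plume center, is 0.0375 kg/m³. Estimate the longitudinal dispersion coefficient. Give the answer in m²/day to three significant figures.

0.245 m²/day

At the plume center C_max = M/(n_e·A·√(4πDt)), so D = M²/(4πt·(n_e·A·C_max)²).
n_e·A·C_max = 0.32 × 60.7 × 0.0375 = 0.7284 kg/m.
D = 44.8²/(4π × 1230 × 0.7284²) = 0.245 m²/day.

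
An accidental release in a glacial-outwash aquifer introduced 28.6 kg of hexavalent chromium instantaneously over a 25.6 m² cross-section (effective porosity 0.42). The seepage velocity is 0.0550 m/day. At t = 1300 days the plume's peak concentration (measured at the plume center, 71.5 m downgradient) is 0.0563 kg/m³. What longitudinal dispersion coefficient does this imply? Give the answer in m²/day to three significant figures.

0.137 m²/day

At the plume center C_max = M/(n_e·A·√(4πDt)), so D = M²/(4πt·(n_e·A·C_max)²).
n_e·A·C_max = 0.42 × 25.6 × 0.0563 = 0.6053 kg/m.
D = 28.6²/(4π × 1300 × 0.6053²) = 0.137 m²/day.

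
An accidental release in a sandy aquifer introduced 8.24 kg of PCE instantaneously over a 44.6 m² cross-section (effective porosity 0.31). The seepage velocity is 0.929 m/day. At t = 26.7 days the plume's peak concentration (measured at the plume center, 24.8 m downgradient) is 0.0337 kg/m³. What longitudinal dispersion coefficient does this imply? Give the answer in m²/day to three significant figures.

0.932 m²/day

At the plume center C_max = M/(n_e·A·√(4πDt)), so D = M²/(4πt·(n_e·A·C_max)²).
n_e·A·C_max = 0.31 × 44.6 × 0.0337 = 0.4659 kg/m.
D = 8.24²/(4π × 26.7 × 0.4659²) = 0.932 m²/day.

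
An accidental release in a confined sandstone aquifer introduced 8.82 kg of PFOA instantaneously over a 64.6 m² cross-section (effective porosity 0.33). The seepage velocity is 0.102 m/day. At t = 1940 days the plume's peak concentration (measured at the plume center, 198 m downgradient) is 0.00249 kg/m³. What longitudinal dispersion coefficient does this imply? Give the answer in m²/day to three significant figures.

1.13 m²/day

At the plume center C_max = M/(n_e·A·√(4πDt)), so D = M²/(4πt·(n_e·A·C_max)²).
n_e·A·C_max = 0.33 × 64.6 × 0.00249 = 0.05308 kg/m.
D = 8.82²/(4π × 1940 × 0.05308²) = 1.13 m²/day.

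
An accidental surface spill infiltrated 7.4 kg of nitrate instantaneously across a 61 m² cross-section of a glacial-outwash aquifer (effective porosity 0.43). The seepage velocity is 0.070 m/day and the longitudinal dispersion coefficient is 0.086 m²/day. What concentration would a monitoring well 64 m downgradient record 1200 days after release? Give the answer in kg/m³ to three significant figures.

0.00297 kg/m³

For an instantaneous plane source, C(x,t) = M/(n_e·A·√(4πDt)) · exp(−(x−vt)²/(4Dt)), with n_e·A the pore (flow) area.
Plume center vt = 0.070 × 1200 = 84 m, so the well at 64 m is 20 m upgradient of the peak.
√(4πDt) = 36.01 m, giving peak height M/(n_e·A·√(4πDt)) = 7.4/(0.43 × 61 × 36.01) = 0.007834 kg/m³.
(x−vt)²/(4Dt) = (-20)²/(4 × 0.086 × 1200) = 0.9690; exp(−0.9690) = 0.3795.
C = 0.007834 × 0.3795 = 0.00297 kg/m³.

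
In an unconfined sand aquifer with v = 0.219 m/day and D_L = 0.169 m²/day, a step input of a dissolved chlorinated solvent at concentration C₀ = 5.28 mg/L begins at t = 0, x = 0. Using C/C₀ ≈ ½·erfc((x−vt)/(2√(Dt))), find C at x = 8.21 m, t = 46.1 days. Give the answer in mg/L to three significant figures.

3.61 mg/L

For a continuous step input, C/C₀ ≈ ½·erfc((x−vt)/(2√(Dt))).
vt = 0.219 × 46.1 = 10.0959 m and 2√(Dt) = 2√(0.169 × 46.1) = 5.582 m.
Argument (x−vt)/(2√(Dt)) = (8.21 − 10.0959)/5.582 = -0.3379; ½·erfc(-0.3379) = 0.6836.
C = 5.28 × 0.6836 = 3.61 mg/L.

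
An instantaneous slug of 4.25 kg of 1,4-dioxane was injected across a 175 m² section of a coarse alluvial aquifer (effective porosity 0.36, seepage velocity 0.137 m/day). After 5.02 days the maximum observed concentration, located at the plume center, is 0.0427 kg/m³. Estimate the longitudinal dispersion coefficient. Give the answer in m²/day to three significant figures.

At the plume center C_max = M/(n_e·A·√(4πDt)), so D = M²/(4πt·(n_e·A·C_max)²).
n_e·A·C_max = 0.36 × 175 × 0.0427 = 2.690 kg/m.
D = 4.25²/(4π × 5.02 × 2.690²) = 0.0396 m²/day.

0.0396 m²/day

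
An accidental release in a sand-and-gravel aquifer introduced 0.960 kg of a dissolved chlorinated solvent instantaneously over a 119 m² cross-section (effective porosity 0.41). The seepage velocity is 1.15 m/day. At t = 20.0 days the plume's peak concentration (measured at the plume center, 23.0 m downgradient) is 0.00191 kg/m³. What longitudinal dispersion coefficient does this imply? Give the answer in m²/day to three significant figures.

0.422 m²/day

At the plume center C_max = M/(n_e·A·√(4πDt)), so D = M²/(4πt·(n_e·A·C_max)²).
n_e·A·C_max = 0.41 × 119 × 0.00191 = 0.09319 kg/m.
D = 0.960²/(4π × 20.0 × 0.09319²) = 0.422 m²/day.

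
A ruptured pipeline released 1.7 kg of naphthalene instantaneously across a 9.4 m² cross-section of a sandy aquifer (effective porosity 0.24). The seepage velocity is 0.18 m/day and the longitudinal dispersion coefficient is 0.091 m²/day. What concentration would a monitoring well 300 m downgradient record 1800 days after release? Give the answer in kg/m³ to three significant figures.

For an instantaneous plane source, C(x,t) = M/(n_e·A·√(4πDt)) · exp(−(x−vt)²/(4Dt)), with n_e·A the pore (flow) area.
Plume center vt = 0.18 × 1800 = 324 m, so the well at 300 m is 24 m upgradient of the peak.
√(4πDt) = 45.37 m, giving peak height M/(n_e·A·√(4πDt)) = 1.7/(0.24 × 9.4 × 45.37) = 0.01661 kg/m³.
(x−vt)²/(4Dt) = (-24)²/(4 × 0.091 × 1800) = 0.8791; exp(−0.8791) = 0.4152.
C = 0.01661 × 0.4152 = 0.00690 kg/m³.

0.00690 kg/m³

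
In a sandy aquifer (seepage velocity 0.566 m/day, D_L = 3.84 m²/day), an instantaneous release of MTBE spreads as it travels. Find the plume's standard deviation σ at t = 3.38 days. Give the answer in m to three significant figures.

Dispersive spreading gives a Gaussian with σ² = 2Dt; advection only shifts the center.
σ = √(2 × 3.84 × 3.38) = 5.09 m.

5.09 m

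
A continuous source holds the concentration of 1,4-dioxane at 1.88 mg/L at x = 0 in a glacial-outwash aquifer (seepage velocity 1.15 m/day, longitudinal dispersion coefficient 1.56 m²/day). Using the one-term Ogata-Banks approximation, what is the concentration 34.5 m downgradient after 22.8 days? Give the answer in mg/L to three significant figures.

0.307 mg/L

For a continuous step input, C/C₀ ≈ ½·erfc((x−vt)/(2√(Dt))).
vt = 1.15 × 22.8 = 26.22 m and 2√(Dt) = 2√(1.56 × 22.8) = 11.93 m.
Argument (x−vt)/(2√(Dt)) = (34.5 − 26.22)/11.93 = 0.6940; ½·erfc(0.6940) = 0.1632.
C = 1.88 × 0.1632 = 0.307 mg/L.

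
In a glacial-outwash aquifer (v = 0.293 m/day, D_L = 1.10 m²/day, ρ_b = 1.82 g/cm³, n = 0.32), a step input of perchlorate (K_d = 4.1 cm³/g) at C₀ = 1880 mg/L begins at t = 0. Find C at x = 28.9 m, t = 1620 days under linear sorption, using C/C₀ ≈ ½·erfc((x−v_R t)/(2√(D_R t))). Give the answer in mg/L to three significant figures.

412 mg/L

Retardation factor R = 1 + ρ_b·K_d/n = 1 + 1.82 × 4.1/0.32 = 24.32.
Sorption retards both mechanisms: v_R = v/R = 0.01205 m/day, D_R = D/R = 0.04523 m²/day.
v_R·t = 0.01205 × 1620 = 19.521 m; 2√(D_R t) = 17.12 m; argument = (28.9 − 19.521)/17.12 = 0.5478.
C = C₀ × ½·erfc(0.5478) = 1880 × 0.2193 = 412 mg/L.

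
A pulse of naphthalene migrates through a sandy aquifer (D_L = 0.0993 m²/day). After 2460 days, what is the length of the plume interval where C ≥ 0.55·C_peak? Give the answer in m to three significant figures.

The plume is Gaussian with σ = √(2Dt) = √(2 × 0.0993 × 2460) = 22.10 m.
C/C_peak = exp(−Δx²/(2σ²)) = 0.55 ⇒ Δx = σ·√(−2 ln 0.55) = 22.10 × 1.093 = 24.16 m.
Width = 2Δx = 48.3 m.

48.3 m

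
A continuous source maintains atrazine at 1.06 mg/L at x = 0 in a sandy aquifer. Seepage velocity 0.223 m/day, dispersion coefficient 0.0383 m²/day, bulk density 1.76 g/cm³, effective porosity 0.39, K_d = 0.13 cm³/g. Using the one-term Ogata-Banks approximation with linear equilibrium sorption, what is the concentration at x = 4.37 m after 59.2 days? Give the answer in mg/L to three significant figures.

1.05 mg/L

Retardation factor R = 1 + ρ_b·K_d/n = 1 + 1.76 × 0.13/0.39 = 1.587.
Sorption retards both mechanisms: v_R = v/R = 0.1405 m/day, D_R = D/R = 0.02413 m²/day.
v_R·t = 0.1405 × 59.2 = 8.3176 m; 2√(D_R t) = 2.390 m; argument = (4.37 − 8.3176)/2.390 = -1.652.
C = C₀ × ½·erfc(-1.652) = 1.06 × 0.9903 = 1.05 mg/L.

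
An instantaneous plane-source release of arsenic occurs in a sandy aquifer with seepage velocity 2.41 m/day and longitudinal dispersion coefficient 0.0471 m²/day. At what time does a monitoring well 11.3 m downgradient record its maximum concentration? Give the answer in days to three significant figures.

4.68 days

For the 1D instantaneous-source solution, setting ∂C/∂t = 0 at fixed x gives v²t² + 2Dt − x² = 0, so t = (√(D² + v²x²) − D)/v².
√(D² + v²x²) = √(0.0471² + 2.41² × 11.3²) = 27.23; v² = 5.8081.
t = (27.23 − 0.0471)/5.8081 = 4.68 days (vs. the pure-advection estimate x/v = 4.69 d).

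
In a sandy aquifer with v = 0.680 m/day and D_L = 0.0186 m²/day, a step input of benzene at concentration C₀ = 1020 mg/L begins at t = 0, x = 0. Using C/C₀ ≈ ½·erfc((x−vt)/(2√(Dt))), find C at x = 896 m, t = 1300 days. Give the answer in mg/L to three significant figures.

For a continuous step input, C/C₀ ≈ ½·erfc((x−vt)/(2√(Dt))).
vt = 0.680 × 1300 = 884 m and 2√(Dt) = 2√(0.0186 × 1300) = 9.835 m.
Argument (x−vt)/(2√(Dt)) = (896 − 884)/9.835 = 1.220; ½·erfc(1.220) = 0.04223.
C = 1020 × 0.04223 = 43.1 mg/L.

43.1 mg/L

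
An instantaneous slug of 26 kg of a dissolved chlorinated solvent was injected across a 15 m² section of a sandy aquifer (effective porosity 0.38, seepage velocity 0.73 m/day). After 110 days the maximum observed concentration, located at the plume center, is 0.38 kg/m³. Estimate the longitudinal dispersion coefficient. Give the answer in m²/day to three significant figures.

0.104 m²/day

At the plume center C_max = M/(n_e·A·√(4πDt)), so D = M²/(4πt·(n_e·A·C_max)²).
n_e·A·C_max = 0.38 × 15 × 0.38 = 2.166 kg/m.
D = 26²/(4π × 110 × 2.166²) = 0.104 m²/day.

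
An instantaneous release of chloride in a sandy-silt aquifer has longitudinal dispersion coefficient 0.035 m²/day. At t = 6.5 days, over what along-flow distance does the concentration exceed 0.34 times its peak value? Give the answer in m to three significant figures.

The plume is Gaussian with σ = √(2Dt) = √(2 × 0.035 × 6.5) = 0.6745 m.
C/C_peak = exp(−Δx²/(2σ²)) = 0.34 ⇒ Δx = σ·√(−2 ln 0.34) = 0.6745 × 1.469 = 0.9908 m.
Width = 2Δx = 1.98 m.

1.98 m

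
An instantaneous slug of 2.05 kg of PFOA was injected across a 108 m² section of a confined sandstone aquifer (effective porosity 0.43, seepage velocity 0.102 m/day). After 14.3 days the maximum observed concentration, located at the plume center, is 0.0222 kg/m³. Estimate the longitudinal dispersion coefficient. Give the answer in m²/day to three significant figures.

At the plume center C_max = M/(n_e·A·√(4πDt)), so D = M²/(4πt·(n_e·A·C_max)²).
n_e·A·C_max = 0.43 × 108 × 0.0222 = 1.031 kg/m.
D = 2.05²/(4π × 14.3 × 1.031²) = 0.0220 m²/day.

0.0220 m²/day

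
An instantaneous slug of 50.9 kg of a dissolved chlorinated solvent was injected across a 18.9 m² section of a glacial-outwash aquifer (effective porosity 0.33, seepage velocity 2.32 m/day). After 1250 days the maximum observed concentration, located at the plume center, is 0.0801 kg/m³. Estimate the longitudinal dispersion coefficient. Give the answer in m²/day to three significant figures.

0.661 m²/day

At the plume center C_max = M/(n_e·A·√(4πDt)), so D = M²/(4πt·(n_e·A·C_max)²).
n_e·A·C_max = 0.33 × 18.9 × 0.0801 = 0.4996 kg/m.
D = 50.9²/(4π × 1250 × 0.4996²) = 0.661 m²/day.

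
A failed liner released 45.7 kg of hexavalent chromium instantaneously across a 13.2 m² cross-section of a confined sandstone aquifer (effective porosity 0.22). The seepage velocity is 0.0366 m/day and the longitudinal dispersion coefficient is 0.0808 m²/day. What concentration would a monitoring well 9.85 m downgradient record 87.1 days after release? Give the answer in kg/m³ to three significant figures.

0.346 kg/m³

For an instantaneous plane source, C(x,t) = M/(n_e·A·√(4πDt)) · exp(−(x−vt)²/(4Dt)), with n_e·A the pore (flow) area.
Plume center vt = 0.0366 × 87.1 = 3.18786 m, so the well at 9.85 m is 6.66214 m downgradient of the peak.
√(4πDt) = 9.404 m, giving peak height M/(n_e·A·√(4πDt)) = 45.7/(0.22 × 13.2 × 9.404) = 1.673 kg/m³.
(x−vt)²/(4Dt) = (6.66214)²/(4 × 0.0808 × 87.1) = 1.577; exp(−1.577) = 0.2066.
C = 1.673 × 0.2066 = 0.346 kg/m³.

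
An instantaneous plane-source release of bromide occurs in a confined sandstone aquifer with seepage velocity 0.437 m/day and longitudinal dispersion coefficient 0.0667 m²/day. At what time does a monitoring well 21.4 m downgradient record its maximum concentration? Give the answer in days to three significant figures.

For the 1D instantaneous-source solution, setting ∂C/∂t = 0 at fixed x gives v²t² + 2Dt − x² = 0, so t = (√(D² + v²x²) − D)/v².
√(D² + v²x²) = √(0.0667² + 0.437² × 21.4²) = 9.352; v² = 0.190969.
t = (9.352 − 0.0667)/0.190969 = 48.6 days (vs. the pure-advection estimate x/v = 49.0 d).

48.6 days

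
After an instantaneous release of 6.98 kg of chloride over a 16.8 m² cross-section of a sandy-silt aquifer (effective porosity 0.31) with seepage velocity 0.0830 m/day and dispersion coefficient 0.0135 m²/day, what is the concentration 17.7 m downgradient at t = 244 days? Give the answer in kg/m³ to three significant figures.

For an instantaneous plane source, C(x,t) = M/(n_e·A·√(4πDt)) · exp(−(x−vt)²/(4Dt)), with n_e·A the pore (flow) area.
Plume center vt = 0.0830 × 244 = 20.252 m, so the well at 17.7 m is 2.552 m upgradient of the peak.
√(4πDt) = 6.434 m, giving peak height M/(n_e·A·√(4πDt)) = 6.98/(0.31 × 16.8 × 6.434) = 0.2083 kg/m³.
(x−vt)²/(4Dt) = (-2.552)²/(4 × 0.0135 × 244) = 0.4943; exp(−0.4943) = 0.6100.
C = 0.2083 × 0.6100 = 0.127 kg/m³.

0.127 kg/m³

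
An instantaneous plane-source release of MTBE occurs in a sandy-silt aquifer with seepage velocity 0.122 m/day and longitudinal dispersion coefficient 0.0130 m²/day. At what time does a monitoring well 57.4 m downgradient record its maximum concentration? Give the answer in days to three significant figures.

470 days

For the 1D instantaneous-source solution, setting ∂C/∂t = 0 at fixed x gives v²t² + 2Dt − x² = 0, so t = (√(D² + v²x²) − D)/v².
√(D² + v²x²) = √(0.0130² + 0.122² × 57.4²) = 7.003; v² = 0.014884.
t = (7.003 − 0.0130)/0.014884 = 470 days (vs. the pure-advection estimate x/v = 470 d).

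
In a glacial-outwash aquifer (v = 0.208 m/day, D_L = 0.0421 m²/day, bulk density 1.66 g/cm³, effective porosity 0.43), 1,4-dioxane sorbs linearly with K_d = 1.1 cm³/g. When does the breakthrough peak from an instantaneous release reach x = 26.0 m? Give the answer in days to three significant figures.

Retardation factor R = 1 + ρ_b·K_d/n = 1 + 1.66 × 1.1/0.43 = 5.247.
Sorption retards both mechanisms: v_R = v/R = 0.03964 m/day, D_R = D/R = 0.008024 m²/day.
Peak time from v_R²t² + 2D_R t − x² = 0: t = (√(D_R² + v_R²x²) − D_R)/v_R².
√(D_R² + v_R²x²) = √(0.008024² + 0.03964² × 26.0²) = 1.031; v_R² = 0.001571.
t = (1.031 − 0.008024)/0.001571 = 651 days.

651 days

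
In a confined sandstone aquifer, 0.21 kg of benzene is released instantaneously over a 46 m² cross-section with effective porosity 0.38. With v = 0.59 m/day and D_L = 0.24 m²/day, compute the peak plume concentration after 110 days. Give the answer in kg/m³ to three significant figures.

0.000660 kg/m³

The peak of an instantaneous 1D plume sits at x = vt; there the Gaussian factor is 1 and C_max = M/(n_e·A·√(4πDt)), where n_e·A is the pore area the mass is dissolved in.
√(4πDt) = √(4π × 0.24 × 110) = 18.21 m, so C_max = 0.21/(0.38 × 46 × 18.21) = 0.000660 kg/m³.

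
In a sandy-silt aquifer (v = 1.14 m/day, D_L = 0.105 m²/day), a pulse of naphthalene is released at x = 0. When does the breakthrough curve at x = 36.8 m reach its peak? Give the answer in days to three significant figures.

For the 1D instantaneous-source solution, setting ∂C/∂t = 0 at fixed x gives v²t² + 2Dt − x² = 0, so t = (√(D² + v²x²) − D)/v².
√(D² + v²x²) = √(0.105² + 1.14² × 36.8²) = 41.95; v² = 1.2996.
t = (41.95 − 0.105)/1.2996 = 32.2 days (vs. the pure-advection estimate x/v = 32.3 d).

32.2 days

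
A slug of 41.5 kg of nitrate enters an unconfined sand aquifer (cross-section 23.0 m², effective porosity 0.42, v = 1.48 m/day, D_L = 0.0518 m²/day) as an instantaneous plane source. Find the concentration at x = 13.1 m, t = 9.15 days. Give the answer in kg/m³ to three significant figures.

For an instantaneous plane source, C(x,t) = M/(n_e·A·√(4πDt)) · exp(−(x−vt)²/(4Dt)), with n_e·A the pore (flow) area.
Plume center vt = 1.48 × 9.15 = 13.542 m, so the well at 13.1 m is 0.442 m upgradient of the peak.
√(4πDt) = 2.441 m, giving peak height M/(n_e·A·√(4πDt)) = 41.5/(0.42 × 23.0 × 2.441) = 1.760 kg/m³.
(x−vt)²/(4Dt) = (-0.442)²/(4 × 0.0518 × 9.15) = 0.1030; exp(−0.1030) = 0.9021.
C = 1.760 × 0.9021 = 1.59 kg/m³.

1.59 kg/m³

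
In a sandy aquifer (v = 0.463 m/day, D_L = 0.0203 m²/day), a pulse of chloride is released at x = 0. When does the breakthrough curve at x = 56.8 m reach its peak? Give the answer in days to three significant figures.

123 days

For the 1D instantaneous-source solution, setting ∂C/∂t = 0 at fixed x gives v²t² + 2Dt − x² = 0, so t = (√(D² + v²x²) − D)/v².
√(D² + v²x²) = √(0.0203² + 0.463² × 56.8²) = 26.30; v² = 0.214369.
t = (26.30 − 0.0203)/0.214369 = 123 days (vs. the pure-advection estimate x/v = 123 d).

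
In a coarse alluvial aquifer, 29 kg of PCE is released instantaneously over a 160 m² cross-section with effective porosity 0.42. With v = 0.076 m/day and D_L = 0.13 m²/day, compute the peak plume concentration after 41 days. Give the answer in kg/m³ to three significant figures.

The peak of an instantaneous 1D plume sits at x = vt; there the Gaussian factor is 1 and C_max = M/(n_e·A·√(4πDt)), where n_e·A is the pore area the mass is dissolved in.
√(4πDt) = √(4π × 0.13 × 41) = 8.184 m, so C_max = 29/(0.42 × 160 × 8.184) = 0.0527 kg/m³.

0.0527 kg/m³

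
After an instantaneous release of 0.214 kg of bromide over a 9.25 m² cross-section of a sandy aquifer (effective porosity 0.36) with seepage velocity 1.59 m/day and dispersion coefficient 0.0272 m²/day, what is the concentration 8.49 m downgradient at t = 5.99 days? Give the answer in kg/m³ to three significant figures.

0.00870 kg/m³

For an instantaneous plane source, C(x,t) = M/(n_e·A·√(4πDt)) · exp(−(x−vt)²/(4Dt)), with n_e·A the pore (flow) area.
Plume center vt = 1.59 × 5.99 = 9.5241 m, so the well at 8.49 m is 1.0341 m upgradient of the peak.
√(4πDt) = 1.431 m, giving peak height M/(n_e·A·√(4πDt)) = 0.214/(0.36 × 9.25 × 1.431) = 0.04491 kg/m³.
(x−vt)²/(4Dt) = (-1.0341)²/(4 × 0.0272 × 5.99) = 1.641; exp(−1.641) = 0.1938.
C = 0.04491 × 0.1938 = 0.00870 kg/m³.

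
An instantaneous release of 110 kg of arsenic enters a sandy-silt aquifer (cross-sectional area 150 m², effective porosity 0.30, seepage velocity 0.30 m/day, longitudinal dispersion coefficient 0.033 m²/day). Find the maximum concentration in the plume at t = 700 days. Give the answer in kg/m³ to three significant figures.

0.143 kg/m³

The peak of an instantaneous 1D plume sits at x = vt; there the Gaussian factor is 1 and C_max = M/(n_e·A·√(4πDt)), where n_e·A is the pore area the mass is dissolved in.
√(4πDt) = √(4π × 0.033 × 700) = 17.04 m, so C_max = 110/(0.30 × 150 × 17.04) = 0.143 kg/m³.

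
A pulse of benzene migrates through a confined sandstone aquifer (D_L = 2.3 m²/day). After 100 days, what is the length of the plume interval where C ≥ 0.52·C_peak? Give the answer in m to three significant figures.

49.1 m

The plume is Gaussian with σ = √(2Dt) = √(2 × 2.3 × 100) = 21.45 m.
C/C_peak = exp(−Δx²/(2σ²)) = 0.52 ⇒ Δx = σ·√(−2 ln 0.52) = 21.45 × 1.144 = 24.54 m.
Width = 2Δx = 49.1 m.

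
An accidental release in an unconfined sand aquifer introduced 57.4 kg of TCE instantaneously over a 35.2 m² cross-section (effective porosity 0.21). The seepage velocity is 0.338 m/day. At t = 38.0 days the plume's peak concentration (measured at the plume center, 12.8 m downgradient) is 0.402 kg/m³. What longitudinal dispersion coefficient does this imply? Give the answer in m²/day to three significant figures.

0.781 m²/day

At the plume center C_max = M/(n_e·A·√(4πDt)), so D = M²/(4πt·(n_e·A·C_max)²).
n_e·A·C_max = 0.21 × 35.2 × 0.402 = 2.972 kg/m.
D = 57.4²/(4π × 38.0 × 2.972²) = 0.781 m²/day.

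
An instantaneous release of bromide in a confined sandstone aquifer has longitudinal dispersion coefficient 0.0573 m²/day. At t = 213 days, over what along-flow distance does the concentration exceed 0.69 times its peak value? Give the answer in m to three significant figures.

8.51 m

The plume is Gaussian with σ = √(2Dt) = √(2 × 0.0573 × 213) = 4.941 m.
C/C_peak = exp(−Δx²/(2σ²)) = 0.69 ⇒ Δx = σ·√(−2 ln 0.69) = 4.941 × 0.8615 = 4.257 m.
Width = 2Δx = 8.51 m.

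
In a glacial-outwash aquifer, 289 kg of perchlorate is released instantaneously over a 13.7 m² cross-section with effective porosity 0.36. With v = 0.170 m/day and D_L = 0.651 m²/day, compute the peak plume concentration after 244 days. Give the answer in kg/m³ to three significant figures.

1.31 kg/m³

The peak of an instantaneous 1D plume sits at x = vt; there the Gaussian factor is 1 and C_max = M/(n_e·A·√(4πDt)), where n_e·A is the pore area the mass is dissolved in.
√(4πDt) = √(4π × 0.651 × 244) = 44.68 m, so C_max = 289/(0.36 × 13.7 × 44.68) = 1.31 kg/m³.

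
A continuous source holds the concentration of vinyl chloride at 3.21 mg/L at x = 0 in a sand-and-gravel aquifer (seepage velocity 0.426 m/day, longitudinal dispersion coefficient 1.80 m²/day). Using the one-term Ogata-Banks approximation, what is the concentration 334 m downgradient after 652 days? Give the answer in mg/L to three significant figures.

For a continuous step input, C/C₀ ≈ ½·erfc((x−vt)/(2√(Dt))).
vt = 0.426 × 652 = 277.752 m and 2√(Dt) = 2√(1.80 × 652) = 68.52 m.
Argument (x−vt)/(2√(Dt)) = (334 − 277.752)/68.52 = 0.8209; ½·erfc(0.8209) = 0.1228.
C = 3.21 × 0.1228 = 0.394 mg/L.

0.394 mg/L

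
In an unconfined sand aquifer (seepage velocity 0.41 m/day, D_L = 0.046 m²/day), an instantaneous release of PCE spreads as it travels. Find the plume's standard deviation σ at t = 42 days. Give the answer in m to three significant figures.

1.97 m

Dispersive spreading gives a Gaussian with σ² = 2Dt; advection only shifts the center.
σ = √(2 × 0.046 × 42) = 1.97 m.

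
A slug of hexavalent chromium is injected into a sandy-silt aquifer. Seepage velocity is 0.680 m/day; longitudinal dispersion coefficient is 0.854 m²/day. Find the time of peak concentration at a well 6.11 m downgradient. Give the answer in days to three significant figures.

For the 1D instantaneous-source solution, setting ∂C/∂t = 0 at fixed x gives v²t² + 2Dt − x² = 0, so t = (√(D² + v²x²) − D)/v².
√(D² + v²x²) = √(0.854² + 0.680² × 6.11²) = 4.242; v² = 0.4624.
t = (4.242 − 0.854)/0.4624 = 7.33 days (vs. the pure-advection estimate x/v = 8.99 d).

7.33 days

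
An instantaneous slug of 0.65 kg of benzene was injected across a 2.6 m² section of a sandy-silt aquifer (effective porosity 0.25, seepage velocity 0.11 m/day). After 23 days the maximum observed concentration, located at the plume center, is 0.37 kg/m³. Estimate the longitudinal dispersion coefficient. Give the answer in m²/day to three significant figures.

At the plume center C_max = M/(n_e·A·√(4πDt)), so D = M²/(4πt·(n_e·A·C_max)²).
n_e·A·C_max = 0.25 × 2.6 × 0.37 = 0.2405 kg/m.
D = 0.65²/(4π × 23 × 0.2405²) = 0.0253 m²/day.

0.0253 m²/day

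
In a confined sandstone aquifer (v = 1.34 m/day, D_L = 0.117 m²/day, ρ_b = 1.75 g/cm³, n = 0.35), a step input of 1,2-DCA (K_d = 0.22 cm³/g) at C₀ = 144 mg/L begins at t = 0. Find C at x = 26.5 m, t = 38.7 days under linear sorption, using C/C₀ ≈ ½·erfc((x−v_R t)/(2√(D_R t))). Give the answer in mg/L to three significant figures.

Retardation factor R = 1 + ρ_b·K_d/n = 1 + 1.75 × 0.22/0.35 = 2.100.
Sorption retards both mechanisms: v_R = v/R = 0.6381 m/day, D_R = D/R = 0.05571 m²/day.
v_R·t = 0.6381 × 38.7 = 24.69447 m; 2√(D_R t) = 2.937 m; argument = (26.5 − 24.69447)/2.937 = 0.6148.
C = C₀ × ½·erfc(0.6148) = 144 × 0.1923 = 27.7 mg/L.

27.7 mg/L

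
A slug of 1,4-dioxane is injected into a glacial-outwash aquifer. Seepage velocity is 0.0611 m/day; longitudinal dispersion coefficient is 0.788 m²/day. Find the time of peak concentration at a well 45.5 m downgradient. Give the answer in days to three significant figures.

For the 1D instantaneous-source solution, setting ∂C/∂t = 0 at fixed x gives v²t² + 2Dt − x² = 0, so t = (√(D² + v²x²) − D)/v².
√(D² + v²x²) = √(0.788² + 0.0611² × 45.5²) = 2.890; v² = 0.00373321.
t = (2.890 − 0.788)/0.00373321 = 563 days (vs. the pure-advection estimate x/v = 745 d).

563 days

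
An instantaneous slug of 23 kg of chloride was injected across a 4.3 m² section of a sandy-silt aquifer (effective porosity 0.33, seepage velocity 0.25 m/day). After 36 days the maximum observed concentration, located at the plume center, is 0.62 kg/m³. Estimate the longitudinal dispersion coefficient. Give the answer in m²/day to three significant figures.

1.51 m²/day

At the plume center C_max = M/(n_e·A·√(4πDt)), so D = M²/(4πt·(n_e·A·C_max)²).
n_e·A·C_max = 0.33 × 4.3 × 0.62 = 0.8798 kg/m.
D = 23²/(4π × 36 × 0.8798²) = 1.51 m²/day.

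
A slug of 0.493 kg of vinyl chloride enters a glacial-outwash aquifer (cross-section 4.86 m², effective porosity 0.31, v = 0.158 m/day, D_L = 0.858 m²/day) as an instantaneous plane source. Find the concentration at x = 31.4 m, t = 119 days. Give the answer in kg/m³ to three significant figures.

For an instantaneous plane source, C(x,t) = M/(n_e·A·√(4πDt)) · exp(−(x−vt)²/(4Dt)), with n_e·A the pore (flow) area.
Plume center vt = 0.158 × 119 = 18.802 m, so the well at 31.4 m is 12.598 m downgradient of the peak.
√(4πDt) = 35.82 m, giving peak height M/(n_e·A·√(4πDt)) = 0.493/(0.31 × 4.86 × 35.82) = 0.009135 kg/m³.
(x−vt)²/(4Dt) = (12.598)²/(4 × 0.858 × 119) = 0.3886; exp(−0.3886) = 0.6780.
C = 0.009135 × 0.6780 = 0.00619 kg/m³.

0.00619 kg/m³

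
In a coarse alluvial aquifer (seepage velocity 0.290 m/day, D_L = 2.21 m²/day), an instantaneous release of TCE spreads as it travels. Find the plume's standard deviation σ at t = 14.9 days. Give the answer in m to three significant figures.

Dispersive spreading gives a Gaussian with σ² = 2Dt; advection only shifts the center.
σ = √(2 × 2.21 × 14.9) = 8.12 m.

8.12 m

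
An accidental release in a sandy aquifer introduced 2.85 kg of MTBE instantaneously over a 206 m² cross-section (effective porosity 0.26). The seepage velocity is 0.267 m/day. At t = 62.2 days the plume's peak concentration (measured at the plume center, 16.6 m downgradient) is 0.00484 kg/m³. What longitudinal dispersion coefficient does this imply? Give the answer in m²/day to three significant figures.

At the plume center C_max = M/(n_e·A·√(4πDt)), so D = M²/(4πt·(n_e·A·C_max)²).
n_e·A·C_max = 0.26 × 206 × 0.00484 = 0.2592 kg/m.
D = 2.85²/(4π × 62.2 × 0.2592²) = 0.155 m²/day.

0.155 m²/day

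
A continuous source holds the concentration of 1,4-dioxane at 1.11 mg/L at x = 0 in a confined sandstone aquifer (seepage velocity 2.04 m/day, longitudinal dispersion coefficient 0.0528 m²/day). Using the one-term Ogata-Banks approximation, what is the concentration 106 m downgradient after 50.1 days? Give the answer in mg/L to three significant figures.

0.0549 mg/L

For a continuous step input, C/C₀ ≈ ½·erfc((x−vt)/(2√(Dt))).
vt = 2.04 × 50.1 = 102.204 m and 2√(Dt) = 2√(0.0528 × 50.1) = 3.253 m.
Argument (x−vt)/(2√(Dt)) = (106 − 102.204)/3.253 = 1.167; ½·erfc(1.167) = 0.04943.
C = 1.11 × 0.04943 = 0.0549 mg/L.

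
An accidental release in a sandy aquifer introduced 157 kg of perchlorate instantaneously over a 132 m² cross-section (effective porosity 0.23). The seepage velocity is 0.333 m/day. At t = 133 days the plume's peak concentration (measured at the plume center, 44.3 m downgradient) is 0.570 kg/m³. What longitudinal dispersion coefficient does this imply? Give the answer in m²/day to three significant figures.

0.0492 m²/day

At the plume center C_max = M/(n_e·A·√(4πDt)), so D = M²/(4πt·(n_e·A·C_max)²).
n_e·A·C_max = 0.23 × 132 × 0.570 = 17.31 kg/m.
D = 157²/(4π × 133 × 17.31²) = 0.0492 m²/day.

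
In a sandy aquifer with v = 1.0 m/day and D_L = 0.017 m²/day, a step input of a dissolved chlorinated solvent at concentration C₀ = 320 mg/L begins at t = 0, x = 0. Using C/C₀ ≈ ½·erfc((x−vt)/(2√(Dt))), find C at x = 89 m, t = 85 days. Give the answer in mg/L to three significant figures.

2.98 mg/L

For a continuous step input, C/C₀ ≈ ½·erfc((x−vt)/(2√(Dt))).
vt = 1.0 × 85 = 85 m and 2√(Dt) = 2√(0.017 × 85) = 2.404 m.
Argument (x−vt)/(2√(Dt)) = (89 − 85)/2.404 = 1.664; ½·erfc(1.664) = 0.009305.
C = 320 × 0.009305 = 2.98 mg/L.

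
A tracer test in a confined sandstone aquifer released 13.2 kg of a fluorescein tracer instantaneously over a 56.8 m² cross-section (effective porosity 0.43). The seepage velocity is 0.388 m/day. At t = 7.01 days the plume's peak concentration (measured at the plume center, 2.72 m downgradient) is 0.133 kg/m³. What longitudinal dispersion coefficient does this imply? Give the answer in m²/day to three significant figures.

0.187 m²/day

At the plume center C_max = M/(n_e·A·√(4πDt)), so D = M²/(4πt·(n_e·A·C_max)²).
n_e·A·C_max = 0.43 × 56.8 × 0.133 = 3.248 kg/m.
D = 13.2²/(4π × 7.01 × 3.248²) = 0.187 m²/day.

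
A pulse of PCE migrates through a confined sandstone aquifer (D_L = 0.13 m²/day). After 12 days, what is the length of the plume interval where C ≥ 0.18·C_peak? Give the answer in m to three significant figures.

The plume is Gaussian with σ = √(2Dt) = √(2 × 0.13 × 12) = 1.766 m.
C/C_peak = exp(−Δx²/(2σ²)) = 0.18 ⇒ Δx = σ·√(−2 ln 0.18) = 1.766 × 1.852 = 3.271 m.
Width = 2Δx = 6.54 m.

6.54 m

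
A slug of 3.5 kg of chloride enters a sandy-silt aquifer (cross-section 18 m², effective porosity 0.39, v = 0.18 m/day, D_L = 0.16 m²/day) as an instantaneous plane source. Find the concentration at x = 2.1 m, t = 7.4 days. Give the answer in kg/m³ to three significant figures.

0.114 kg/m³

For an instantaneous plane source, C(x,t) = M/(n_e·A·√(4πDt)) · exp(−(x−vt)²/(4Dt)), with n_e·A the pore (flow) area.
Plume center vt = 0.18 × 7.4 = 1.332 m, so the well at 2.1 m is 0.768 m downgradient of the peak.
√(4πDt) = 3.857 m, giving peak height M/(n_e·A·√(4πDt)) = 3.5/(0.39 × 18 × 3.857) = 0.1293 kg/m³.
(x−vt)²/(4Dt) = (0.768)²/(4 × 0.16 × 7.4) = 0.1245; exp(−0.1245) = 0.8829.
C = 0.1293 × 0.8829 = 0.114 kg/m³.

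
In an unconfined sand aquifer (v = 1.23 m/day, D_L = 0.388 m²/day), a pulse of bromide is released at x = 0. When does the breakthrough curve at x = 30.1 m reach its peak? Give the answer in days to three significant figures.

For the 1D instantaneous-source solution, setting ∂C/∂t = 0 at fixed x gives v²t² + 2Dt − x² = 0, so t = (√(D² + v²x²) − D)/v².
√(D² + v²x²) = √(0.388² + 1.23² × 30.1²) = 37.03; v² = 1.5129.
t = (37.03 − 0.388)/1.5129 = 24.2 days (vs. the pure-advection estimate x/v = 24.5 d).

24.2 days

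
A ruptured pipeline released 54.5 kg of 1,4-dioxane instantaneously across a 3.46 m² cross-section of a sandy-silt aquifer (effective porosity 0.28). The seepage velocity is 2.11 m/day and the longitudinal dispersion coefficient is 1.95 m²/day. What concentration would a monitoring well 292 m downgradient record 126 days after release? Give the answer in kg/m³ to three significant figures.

0.505 kg/m³

For an instantaneous plane source, C(x,t) = M/(n_e·A·√(4πDt)) · exp(−(x−vt)²/(4Dt)), with n_e·A the pore (flow) area.
Plume center vt = 2.11 × 126 = 265.86 m, so the well at 292 m is 26.14 m downgradient of the peak.
√(4πDt) = 55.57 m, giving peak height M/(n_e·A·√(4πDt)) = 54.5/(0.28 × 3.46 × 55.57) = 1.012 kg/m³.
(x−vt)²/(4Dt) = (26.14)²/(4 × 1.95 × 126) = 0.6953; exp(−0.6953) = 0.4989.
C = 1.012 × 0.4989 = 0.505 kg/m³.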